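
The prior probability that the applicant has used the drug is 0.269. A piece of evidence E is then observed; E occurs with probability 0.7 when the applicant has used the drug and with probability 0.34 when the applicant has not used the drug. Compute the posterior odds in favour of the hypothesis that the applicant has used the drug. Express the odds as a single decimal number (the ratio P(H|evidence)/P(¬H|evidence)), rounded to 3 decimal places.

Posterior odds ≈ 0.758

Prior odds = 0.269/(1−0.269) = 0.36799. In log-odds, ln(0.36799) = -0.99970.
Add log likelihood ratio: ln(2.0588) = 0.72213.
Posterior log-odds = -0.27757, so posterior odds = exp(-0.27757) = 0.75762.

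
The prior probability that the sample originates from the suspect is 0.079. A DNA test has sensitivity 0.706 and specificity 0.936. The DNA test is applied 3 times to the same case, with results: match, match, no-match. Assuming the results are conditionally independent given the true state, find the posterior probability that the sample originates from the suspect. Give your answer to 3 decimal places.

Let H be the event that the sample originates from the suspect; start with P(H) = 0.079. P('match'|H) = 0.706, P('match'|¬H) = 0.064.
Update on result 1 ('match'): P(H) ← 0.706·0.0790 / (0.706·0.0790 + 0.064·0.9210) = 0.055774/0.11472 = 0.4862.
Update on result 2 ('match'): P(H) ← 0.706·0.4862 / (0.706·0.4862 + 0.064·0.5138) = 0.34325/0.37613 = 0.9126.
Update on result 3 ('no-match'): P(H) ← 0.294·0.9126 / (0.294·0.9126 + 0.936·0.0874) = 0.26830/0.35013 = 0.7663.

Posterior P(H) ≈ 0.766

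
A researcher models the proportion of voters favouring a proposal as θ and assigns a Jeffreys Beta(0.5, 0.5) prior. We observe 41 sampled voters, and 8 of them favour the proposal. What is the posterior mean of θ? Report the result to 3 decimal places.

The binomial likelihood is conjugate to the Beta prior: with 8 successes and 33 failures, the posterior is Beta(0.5+8, 0.5+33) = Beta(8.5, 33.5).
E[θ | data] = 8.5/(8.5+33.5) = 0.202.

Posterior mean ≈ 0.202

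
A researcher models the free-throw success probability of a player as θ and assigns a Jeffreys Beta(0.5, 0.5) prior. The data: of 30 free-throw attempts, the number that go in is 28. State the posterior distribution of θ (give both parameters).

The binomial likelihood is conjugate to the Beta prior: with 28 successes and 2 failures, the posterior is Beta(0.5+28, 0.5+2) = Beta(28.5, 2.5).

Posterior: Beta(28.5, 2.5)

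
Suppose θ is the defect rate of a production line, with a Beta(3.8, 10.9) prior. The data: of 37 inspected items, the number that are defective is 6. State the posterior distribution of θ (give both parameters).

Posterior: Beta(9.8, 41.9)

The binomial likelihood is conjugate to the Beta prior: with 6 successes and 31 failures, the posterior is Beta(3.8+6, 10.9+31) = Beta(9.8, 41.9).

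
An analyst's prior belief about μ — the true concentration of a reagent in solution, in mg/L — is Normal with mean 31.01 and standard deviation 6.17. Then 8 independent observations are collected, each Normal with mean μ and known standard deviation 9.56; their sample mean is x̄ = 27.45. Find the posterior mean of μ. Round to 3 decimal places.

With known σ, the Normal prior is conjugate. Weight on the data is w = (n/σ²)/(n/σ² + 1/τ₀²) = 0.0875335/(0.0875335+0.0262682) = 0.76918.
Posterior mean = w·x̄ + (1−w)·μ₀ = 0.76918·27.45 + 0.23082·31.01 = 28.272.

Posterior mean ≈ 28.272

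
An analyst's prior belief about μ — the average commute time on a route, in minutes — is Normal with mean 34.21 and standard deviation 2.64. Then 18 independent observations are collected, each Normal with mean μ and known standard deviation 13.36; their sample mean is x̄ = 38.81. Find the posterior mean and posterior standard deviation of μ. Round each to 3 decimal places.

With known σ, the Normal prior is conjugate. Weight on the data is w = (n/σ²)/(n/σ² + 1/τ₀²) = 0.100846/(0.100846+0.143480) = 0.41275.
Posterior mean = w·x̄ + (1−w)·μ₀ = 0.41275·38.81 + 0.58725·34.21 = 36.109. Posterior variance = 1/(0.100846+0.143480) = 4.09288, so SD = 2.023.

Posterior mean ≈ 36.109; posterior SD ≈ 2.023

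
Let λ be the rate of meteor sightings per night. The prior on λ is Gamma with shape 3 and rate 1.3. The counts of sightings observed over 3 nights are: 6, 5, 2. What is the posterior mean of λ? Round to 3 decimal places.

Posterior mean ≈ 3.721

The Poisson likelihood adds the total count to the shape and the number of exposure periods to the rate. Here ∑xᵢ = 13 and n = 3, so shape 3→16 and rate 1.3→4.3.
E[λ | data] = 16/4.3 = 3.721.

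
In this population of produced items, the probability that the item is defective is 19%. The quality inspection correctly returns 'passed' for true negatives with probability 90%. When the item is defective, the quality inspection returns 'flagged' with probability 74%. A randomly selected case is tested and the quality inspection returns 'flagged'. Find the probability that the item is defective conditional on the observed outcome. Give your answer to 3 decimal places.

Write H for 'the item is defective'. Prior odds H:¬H = 0.19/0.81 = 0.23457. For the 'flagged' outcome, the likelihood ratio is 0.74/0.1 = 7.4000.
Posterior odds = 0.23457 × 7.4000 = 1.7358, so P(H|E) = 1.7358/(1+1.7358) = 0.634.

P(H | E) ≈ 0.634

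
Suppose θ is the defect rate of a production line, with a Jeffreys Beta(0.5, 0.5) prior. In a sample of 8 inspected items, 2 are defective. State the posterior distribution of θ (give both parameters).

Observing 2 successes and 6 failures updates Beta(0.5, 0.5) by adding the success and failure counts to the two shape parameters: α = 0.5+2 = 2.5, β = 0.5+6 = 6.5.

Posterior: Beta(2.5, 6.5)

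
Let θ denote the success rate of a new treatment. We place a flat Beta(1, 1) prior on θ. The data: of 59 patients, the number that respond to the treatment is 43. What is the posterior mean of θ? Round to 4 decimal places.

Posterior mean ≈ 0.7213

Observing 43 successes and 16 failures updates Beta(1, 1) by adding the success and failure counts to the two shape parameters: α = 1+43 = 44, β = 1+16 = 17.
Posterior mean = α/(α+β) = 44/61 = 0.7213.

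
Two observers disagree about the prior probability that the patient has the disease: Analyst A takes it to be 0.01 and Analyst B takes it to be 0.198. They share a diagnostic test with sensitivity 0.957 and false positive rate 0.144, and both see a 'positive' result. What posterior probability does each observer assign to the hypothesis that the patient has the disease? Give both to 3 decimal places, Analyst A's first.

Analyst A: 0.063; Analyst B: 0.621

P('+'|H) = 0.957, P('+'|¬H) = 0.144.
Analyst A: numerator 0.957·0.01 = 0.0095700; evidence = 0.0095700+0.144·0.99 = 0.15213; posterior = 0.063.
Analyst B: numerator 0.957·0.198 = 0.18949; evidence = 0.18949+0.144·0.802 = 0.30497; posterior = 0.621.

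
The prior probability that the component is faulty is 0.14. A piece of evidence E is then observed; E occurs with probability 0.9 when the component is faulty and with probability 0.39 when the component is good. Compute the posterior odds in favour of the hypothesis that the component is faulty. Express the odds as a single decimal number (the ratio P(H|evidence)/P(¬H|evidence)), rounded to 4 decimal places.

Posterior odds ≈ 0.3757

Prior odds = 0.14/(1−0.14) = 0.16279. In log-odds, ln(0.16279) = -1.8153.
Add log likelihood ratio: ln(2.3077) = 0.83625.
Posterior log-odds = -0.97904, so posterior odds = exp(-0.97904) = 0.37567.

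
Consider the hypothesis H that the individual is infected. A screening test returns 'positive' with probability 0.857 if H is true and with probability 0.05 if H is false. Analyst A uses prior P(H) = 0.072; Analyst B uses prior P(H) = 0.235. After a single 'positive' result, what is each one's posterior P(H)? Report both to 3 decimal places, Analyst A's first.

Analyst A: 0.571; Analyst B: 0.840

P('+'|H) = 0.857, P('+'|¬H) = 0.05.
Analyst A: numerator 0.857·0.072 = 0.061704; evidence = 0.061704+0.05·0.928 = 0.10810; posterior = 0.571.
Analyst B: numerator 0.857·0.235 = 0.20139; evidence = 0.20139+0.05·0.765 = 0.23964; posterior = 0.840.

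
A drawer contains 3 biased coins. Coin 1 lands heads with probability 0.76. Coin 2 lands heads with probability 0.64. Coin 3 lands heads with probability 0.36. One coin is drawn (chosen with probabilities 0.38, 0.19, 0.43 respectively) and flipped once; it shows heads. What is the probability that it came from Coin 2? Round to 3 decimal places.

Tabulate prior·likelihood by source: [1] prior 0.38, lik 0.76, product 0.2888; [2] prior 0.19, lik 0.64, product 0.1216; [3] prior 0.43, lik 0.36, product 0.1548.
Normalizing constant = 0.56520; the posterior for Coin 2 is its product over the sum, 0.1216/0.56520 = 0.215.

Posterior probability ≈ 0.215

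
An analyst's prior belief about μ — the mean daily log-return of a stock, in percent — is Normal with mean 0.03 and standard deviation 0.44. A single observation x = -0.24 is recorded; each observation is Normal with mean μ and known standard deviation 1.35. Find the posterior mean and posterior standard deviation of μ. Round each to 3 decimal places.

Posterior mean ≈ 0.004; posterior SD ≈ 0.418

Prior precision 1/τ₀² = 1/0.44² = 5.16529; data precision n/σ² = 1/1.35² = 0.548697.
Posterior precision = 5.16529 + 0.548697 = 5.71399, giving posterior SD = 1/√5.71399 = 0.418.
Posterior mean = (5.16529·0.03 + 0.548697·-0.24) / 5.71399 = 0.004.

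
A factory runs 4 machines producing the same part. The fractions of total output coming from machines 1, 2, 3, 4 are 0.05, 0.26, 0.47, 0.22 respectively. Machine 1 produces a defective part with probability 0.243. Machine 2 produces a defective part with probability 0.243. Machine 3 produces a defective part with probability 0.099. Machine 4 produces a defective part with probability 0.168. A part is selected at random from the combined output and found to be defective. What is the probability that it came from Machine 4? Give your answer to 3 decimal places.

Posterior probability ≈ 0.233

Tabulate prior·likelihood by source: [1] prior 0.05, lik 0.243, product 0.01215; [2] prior 0.26, lik 0.243, product 0.06318; [3] prior 0.47, lik 0.099, product 0.04653; [4] prior 0.22, lik 0.168, product 0.03696.
Normalizing constant = 0.15882; the posterior for Machine 4 is its product over the sum, 0.03696/0.15882 = 0.233.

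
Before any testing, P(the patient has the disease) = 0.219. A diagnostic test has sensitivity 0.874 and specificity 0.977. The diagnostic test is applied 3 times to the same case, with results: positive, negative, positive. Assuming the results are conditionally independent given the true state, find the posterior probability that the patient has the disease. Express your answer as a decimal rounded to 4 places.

With H the event that the patient has the disease, the joint likelihood of the observed sequence is P(data|H) = 0.874·0.126·0.874 = 0.096248 and P(data|¬H) = 0.023·0.977·0.023 = 0.00051683.
Bayes: P(H|data) = 0.219·0.096248 / (0.219·0.096248 + 0.781·0.00051683) = 0.021078/0.021482 = 0.9812.

Posterior P(H) ≈ 0.9812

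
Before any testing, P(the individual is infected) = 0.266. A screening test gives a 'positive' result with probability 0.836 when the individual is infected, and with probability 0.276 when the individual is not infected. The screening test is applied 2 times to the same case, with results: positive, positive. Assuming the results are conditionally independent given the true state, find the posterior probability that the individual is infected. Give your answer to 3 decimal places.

With H the event that the individual is infected, the joint likelihood of the observed sequence is P(data|H) = 0.836·0.836 = 0.69890 and P(data|¬H) = 0.276·0.276 = 0.076176.
Bayes: P(H|data) = 0.266·0.69890 / (0.266·0.69890 + 0.734·0.076176) = 0.18591/0.24182 = 0.7688.

Posterior P(H) ≈ 0.769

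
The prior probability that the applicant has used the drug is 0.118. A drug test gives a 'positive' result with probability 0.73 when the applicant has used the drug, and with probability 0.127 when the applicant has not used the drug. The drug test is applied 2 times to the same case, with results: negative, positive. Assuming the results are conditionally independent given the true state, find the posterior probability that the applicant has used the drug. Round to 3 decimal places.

Posterior P(H) ≈ 0.192

With H the event that the applicant has used the drug, the joint likelihood of the observed sequence is P(data|H) = 0.27·0.73 = 0.19710 and P(data|¬H) = 0.873·0.127 = 0.11087.
Bayes: P(H|data) = 0.118·0.19710 / (0.118·0.19710 + 0.882·0.11087) = 0.023258/0.12105 = 0.1921.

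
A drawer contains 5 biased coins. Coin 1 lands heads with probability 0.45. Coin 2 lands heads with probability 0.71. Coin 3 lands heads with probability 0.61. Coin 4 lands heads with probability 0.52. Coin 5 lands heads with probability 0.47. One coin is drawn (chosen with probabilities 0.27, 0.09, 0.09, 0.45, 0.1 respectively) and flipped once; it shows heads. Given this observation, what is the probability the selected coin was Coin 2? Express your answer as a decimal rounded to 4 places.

Tabulate prior·likelihood by source: [1] prior 0.27, lik 0.45, product 0.1215; [2] prior 0.09, lik 0.71, product 0.06390; [3] prior 0.09, lik 0.61, product 0.05490; [4] prior 0.45, lik 0.52, product 0.2340; [5] prior 0.1, lik 0.47, product 0.04700.
Normalizing constant = 0.52130; the posterior for Coin 2 is its product over the sum, 0.06390/0.52130 = 0.1226.

Posterior probability ≈ 0.1226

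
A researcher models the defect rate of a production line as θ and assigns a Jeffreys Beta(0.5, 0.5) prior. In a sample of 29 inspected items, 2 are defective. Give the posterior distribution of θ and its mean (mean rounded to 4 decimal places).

The binomial likelihood is conjugate to the Beta prior: with 2 successes and 27 failures, the posterior is Beta(0.5+2, 0.5+27) = Beta(2.5, 27.5).
Posterior mean = α/(α+β) = 2.5/30 = 0.0833.

Posterior: Beta(2.5, 27.5); mean ≈ 0.0833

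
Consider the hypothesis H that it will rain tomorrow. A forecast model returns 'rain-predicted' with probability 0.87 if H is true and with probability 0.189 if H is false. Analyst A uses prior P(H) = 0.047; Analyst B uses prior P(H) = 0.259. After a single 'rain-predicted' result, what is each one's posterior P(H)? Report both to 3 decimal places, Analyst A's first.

Analyst A: 0.185; Analyst B: 0.617

P('+'|H) = 0.87, P('+'|¬H) = 0.189.
Analyst A: numerator 0.87·0.047 = 0.040890; evidence = 0.040890+0.189·0.953 = 0.22101; posterior = 0.185.
Analyst B: numerator 0.87·0.259 = 0.22533; evidence = 0.22533+0.189·0.741 = 0.36538; posterior = 0.617.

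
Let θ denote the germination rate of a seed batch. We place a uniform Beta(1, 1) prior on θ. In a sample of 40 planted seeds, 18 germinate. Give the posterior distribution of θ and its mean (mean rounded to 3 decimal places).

Observing 18 successes and 22 failures updates Beta(1, 1) by adding the success and failure counts to the two shape parameters: α = 1+18 = 19, β = 1+22 = 23.
E[θ | data] = 19/(19+23) = 0.452.

Posterior: Beta(19, 23); mean ≈ 0.452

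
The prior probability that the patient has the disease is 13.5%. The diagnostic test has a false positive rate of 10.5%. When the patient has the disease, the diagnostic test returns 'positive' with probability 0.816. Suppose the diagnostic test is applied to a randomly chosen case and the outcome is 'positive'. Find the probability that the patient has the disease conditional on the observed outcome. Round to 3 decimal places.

P(H | E) ≈ 0.548

Write H for 'the patient has the disease'. Prior odds H:¬H = 0.135/0.865 = 0.15607. For the 'positive' outcome, the likelihood ratio is 0.816/0.105 = 7.7714.
Posterior odds = 0.15607 × 7.7714 = 1.2129, so P(H|E) = 1.2129/(1+1.2129) = 0.548.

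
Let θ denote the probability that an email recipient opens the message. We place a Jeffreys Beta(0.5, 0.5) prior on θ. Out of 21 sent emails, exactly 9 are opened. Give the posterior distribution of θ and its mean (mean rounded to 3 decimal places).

Posterior: Beta(9.5, 12.5); mean ≈ 0.432

Observing 9 successes and 12 failures updates Beta(0.5, 0.5) by adding the success and failure counts to the two shape parameters: α = 0.5+9 = 9.5, β = 0.5+12 = 12.5.
Posterior mean = α/(α+β) = 9.5/22 = 0.432.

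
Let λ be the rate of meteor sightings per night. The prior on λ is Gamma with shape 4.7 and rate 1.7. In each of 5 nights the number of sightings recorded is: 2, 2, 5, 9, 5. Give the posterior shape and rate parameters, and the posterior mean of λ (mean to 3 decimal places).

Total count ∑xᵢ = 23 over n = 5 nights.
Gamma is conjugate to the Poisson likelihood: posterior is Gamma(shape = 4.7+23 = 27.7, rate = 1.7+5 = 6.7).
E[λ | data] = 27.7/6.7 = 4.134.

Posterior: Gamma(shape=27.7, rate=6.7); mean ≈ 4.134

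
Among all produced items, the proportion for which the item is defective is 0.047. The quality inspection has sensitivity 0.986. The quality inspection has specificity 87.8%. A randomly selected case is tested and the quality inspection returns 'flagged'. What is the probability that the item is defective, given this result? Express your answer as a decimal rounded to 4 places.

Write H for 'the item is defective'. Prior odds H:¬H = 0.047/0.953 = 0.049318. For the 'flagged' outcome, the likelihood ratio is 0.986/0.122 = 8.0820.
Posterior odds = 0.049318 × 8.0820 = 0.39859, so P(H|E) = 0.39859/(1+0.39859) = 0.2850.

P(H | E) ≈ 0.2850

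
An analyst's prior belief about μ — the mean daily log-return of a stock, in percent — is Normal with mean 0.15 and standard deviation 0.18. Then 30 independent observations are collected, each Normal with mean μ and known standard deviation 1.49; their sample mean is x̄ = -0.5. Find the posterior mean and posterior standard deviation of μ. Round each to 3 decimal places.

Posterior mean ≈ -0.048; posterior SD ≈ 0.150

With known σ, the Normal prior is conjugate. Weight on the data is w = (n/σ²)/(n/σ² + 1/τ₀²) = 13.5129/(13.5129+30.8642) = 0.30450.
Posterior mean = w·x̄ + (1−w)·μ₀ = 0.30450·-0.5 + 0.69550·0.15 = -0.048. Posterior variance = 1/(13.5129+30.8642) = 0.0225341, so SD = 0.150.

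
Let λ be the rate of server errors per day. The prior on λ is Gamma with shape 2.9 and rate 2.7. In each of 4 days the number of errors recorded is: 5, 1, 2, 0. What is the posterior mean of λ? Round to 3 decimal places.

Total count ∑xᵢ = 8 over n = 4 days.
Gamma is conjugate to the Poisson likelihood: posterior is Gamma(shape = 2.9+8 = 10.9, rate = 2.7+4 = 6.7).
Posterior mean = shape/rate = 10.9/6.7 = 1.627.

Posterior mean ≈ 1.627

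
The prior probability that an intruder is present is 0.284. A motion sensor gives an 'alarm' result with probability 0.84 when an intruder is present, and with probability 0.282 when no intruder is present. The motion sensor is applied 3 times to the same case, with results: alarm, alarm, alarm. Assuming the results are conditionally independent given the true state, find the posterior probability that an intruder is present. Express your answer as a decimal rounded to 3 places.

With H the event that an intruder is present, the joint likelihood of the observed sequence is P(data|H) = 0.84·0.84·0.84 = 0.59270 and P(data|¬H) = 0.282·0.282·0.282 = 0.022426.
Bayes: P(H|data) = 0.284·0.59270 / (0.284·0.59270 + 0.716·0.022426) = 0.16833/0.18438 = 0.9129.

Posterior P(H) ≈ 0.913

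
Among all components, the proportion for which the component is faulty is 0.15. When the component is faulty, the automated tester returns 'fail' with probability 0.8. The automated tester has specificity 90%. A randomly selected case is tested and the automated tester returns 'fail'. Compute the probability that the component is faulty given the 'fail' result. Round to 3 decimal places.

P(H | E) ≈ 0.585

Write H for 'the component is faulty'. Prior odds H:¬H = 0.15/0.85 = 0.17647. For the 'fail' outcome, the likelihood ratio is 0.8/0.1 = 8.0000.
Posterior odds = 0.17647 × 8.0000 = 1.4118, so P(H|E) = 1.4118/(1+1.4118) = 0.585.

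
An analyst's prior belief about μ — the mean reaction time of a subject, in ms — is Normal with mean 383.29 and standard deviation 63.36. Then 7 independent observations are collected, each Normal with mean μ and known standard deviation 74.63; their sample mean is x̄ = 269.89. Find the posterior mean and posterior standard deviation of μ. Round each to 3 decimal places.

Posterior mean ≈ 288.648; posterior SD ≈ 25.769

Prior precision 1/τ₀² = 1/63.36² = 0.00024910; data precision n/σ² = 7/74.63² = 0.00125681.
Posterior precision = 0.00024910 + 0.00125681 = 0.00150591, giving posterior SD = 1/√0.00150591 = 25.769.
Posterior mean = (0.00024910·383.29 + 0.00125681·269.89) / 0.00150591 = 288.648.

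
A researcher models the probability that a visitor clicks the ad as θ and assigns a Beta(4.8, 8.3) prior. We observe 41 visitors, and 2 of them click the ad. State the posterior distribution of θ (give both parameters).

Posterior: Beta(6.8, 47.3)

Observing 2 successes and 39 failures updates Beta(4.8, 8.3) by adding the success and failure counts to the two shape parameters: α = 4.8+2 = 6.8, β = 8.3+39 = 47.3.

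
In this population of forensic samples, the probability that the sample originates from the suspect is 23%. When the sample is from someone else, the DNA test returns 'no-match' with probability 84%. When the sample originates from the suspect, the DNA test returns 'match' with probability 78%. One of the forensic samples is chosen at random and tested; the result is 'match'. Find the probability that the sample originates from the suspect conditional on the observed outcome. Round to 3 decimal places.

P(H | E) ≈ 0.593

Let H be the event that the sample originates from the suspect. P(H) = 0.23, so P(¬H) = 0.77. With E the 'match' result, P(E|H) = 0.78 and P(E|¬H) = 0.16.
P(E) = 0.78·0.23 + 0.16·0.77 = 0.17940 + 0.12320 = 0.30260.
By Bayes' theorem, P(H|E) = 0.17940 / 0.30260 = 0.593.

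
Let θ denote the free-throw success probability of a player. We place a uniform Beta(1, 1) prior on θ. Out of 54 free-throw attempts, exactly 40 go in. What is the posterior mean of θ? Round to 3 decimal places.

Posterior mean ≈ 0.732

Observing 40 successes and 14 failures updates Beta(1, 1) by adding the success and failure counts to the two shape parameters: α = 1+40 = 41, β = 1+14 = 15.
E[θ | data] = 41/(41+15) = 0.732.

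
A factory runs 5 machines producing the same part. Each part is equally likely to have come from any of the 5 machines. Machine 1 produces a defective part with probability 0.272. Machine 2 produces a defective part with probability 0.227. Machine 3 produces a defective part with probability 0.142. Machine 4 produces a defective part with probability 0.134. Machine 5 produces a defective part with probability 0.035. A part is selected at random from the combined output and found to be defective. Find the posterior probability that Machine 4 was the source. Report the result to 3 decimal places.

Posterior probability ≈ 0.165

P(defective|M1) = 0.272; P(defective|M2) = 0.227; P(defective|M3) = 0.142; P(defective|M4) = 0.134; P(defective|M5) = 0.035.
Prior × likelihood for each source: 0.2·0.272=0.05440, 0.2·0.227=0.04540, 0.2·0.142=0.02840, 0.2·0.134=0.02680, 0.2·0.035=0.007000. Summing gives P(defective) = 0.16200.
P(Machine 4 | defective) = 0.02680 / 0.16200 = 0.165.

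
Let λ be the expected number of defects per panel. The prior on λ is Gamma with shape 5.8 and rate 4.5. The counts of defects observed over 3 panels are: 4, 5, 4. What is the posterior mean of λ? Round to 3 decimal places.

Posterior mean ≈ 2.507

Total count ∑xᵢ = 13 over n = 3 panels.
Gamma is conjugate to the Poisson likelihood: posterior is Gamma(shape = 5.8+13 = 18.8, rate = 4.5+3 = 7.5).
Posterior mean = shape/rate = 18.8/7.5 = 2.507.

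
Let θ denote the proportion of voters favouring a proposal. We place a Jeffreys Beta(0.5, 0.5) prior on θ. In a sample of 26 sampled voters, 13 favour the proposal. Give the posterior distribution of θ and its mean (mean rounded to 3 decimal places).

Observing 13 successes and 13 failures updates Beta(0.5, 0.5) by adding the success and failure counts to the two shape parameters: α = 0.5+13 = 13.5, β = 0.5+13 = 13.5.
E[θ | data] = 13.5/(13.5+13.5) = 0.500.

Posterior: Beta(13.5, 13.5); mean ≈ 0.500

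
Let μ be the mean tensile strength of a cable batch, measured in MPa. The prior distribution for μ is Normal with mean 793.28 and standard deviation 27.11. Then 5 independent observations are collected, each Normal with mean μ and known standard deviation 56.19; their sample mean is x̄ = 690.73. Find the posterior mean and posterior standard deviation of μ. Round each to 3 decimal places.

Posterior mean ≈ 738.122; posterior SD ≈ 18.429

With known σ, the Normal prior is conjugate. Weight on the data is w = (n/σ²)/(n/σ² + 1/τ₀²) = 0.00158362/(0.00158362+0.00136063) = 0.53787.
Posterior mean = w·x̄ + (1−w)·μ₀ = 0.53787·690.73 + 0.46213·793.28 = 738.122. Posterior variance = 1/(0.00158362+0.00136063) = 339.644, so SD = 18.429.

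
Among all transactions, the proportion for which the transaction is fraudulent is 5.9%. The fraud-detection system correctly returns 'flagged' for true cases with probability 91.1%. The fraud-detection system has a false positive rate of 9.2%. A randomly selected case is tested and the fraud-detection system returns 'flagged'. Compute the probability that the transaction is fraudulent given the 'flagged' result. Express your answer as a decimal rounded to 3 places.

Let H be the event that the transaction is fraudulent. P(H) = 0.059, so P(¬H) = 0.941. With E the 'flagged' result, P(E|H) = 0.911 and P(E|¬H) = 0.092.
P(E) = 0.911·0.059 + 0.092·0.941 = 0.053749 + 0.086572 = 0.14032.
By Bayes' theorem, P(H|E) = 0.053749 / 0.14032 = 0.383.

P(H | E) ≈ 0.383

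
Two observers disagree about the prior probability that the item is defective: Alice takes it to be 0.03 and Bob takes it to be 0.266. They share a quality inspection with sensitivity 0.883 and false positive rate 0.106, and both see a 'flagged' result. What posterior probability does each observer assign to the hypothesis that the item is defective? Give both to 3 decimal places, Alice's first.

The likelihood ratio for a 'flagged' result is 0.883/0.106 = 8.3302.
Alice: prior odds 0.03/0.97 = 0.030928; posterior odds 0.25763; posterior probability 0.205.
Bob: prior odds 0.266/0.734 = 0.36240; posterior odds 3.0188; posterior probability 0.751.

Alice: 0.205; Bob: 0.751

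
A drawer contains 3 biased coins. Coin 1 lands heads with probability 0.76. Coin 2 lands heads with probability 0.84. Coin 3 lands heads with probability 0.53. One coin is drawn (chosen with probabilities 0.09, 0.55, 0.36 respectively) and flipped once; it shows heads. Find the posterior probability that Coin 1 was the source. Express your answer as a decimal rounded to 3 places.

Tabulate prior·likelihood by source: [1] prior 0.09, lik 0.76, product 0.06840; [2] prior 0.55, lik 0.84, product 0.4620; [3] prior 0.36, lik 0.53, product 0.1908.
Normalizing constant = 0.72120; the posterior for Coin 1 is its product over the sum, 0.06840/0.72120 = 0.095.

Posterior probability ≈ 0.095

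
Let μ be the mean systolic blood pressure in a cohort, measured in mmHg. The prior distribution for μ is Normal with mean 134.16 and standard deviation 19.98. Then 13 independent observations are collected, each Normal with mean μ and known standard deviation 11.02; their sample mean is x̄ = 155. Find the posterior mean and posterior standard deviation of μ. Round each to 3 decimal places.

Posterior mean ≈ 154.523; posterior SD ≈ 3.021

With known σ, the Normal prior is conjugate. Weight on the data is w = (n/σ²)/(n/σ² + 1/τ₀²) = 0.107048/(0.107048+0.00250501) = 0.97713.
Posterior mean = w·x̄ + (1−w)·μ₀ = 0.97713·155 + 0.022866·134.16 = 154.523. Posterior variance = 1/(0.107048+0.00250501) = 9.12797, so SD = 3.021.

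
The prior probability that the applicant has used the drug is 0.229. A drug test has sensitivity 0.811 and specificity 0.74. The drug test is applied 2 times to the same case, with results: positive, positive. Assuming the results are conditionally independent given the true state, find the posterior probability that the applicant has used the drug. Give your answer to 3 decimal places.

Let H be the event that the applicant has used the drug; start with P(H) = 0.229. P('positive'|H) = 0.811, P('positive'|¬H) = 0.26.
Update on result 1 ('positive'): P(H) ← 0.811·0.2290 / (0.811·0.2290 + 0.26·0.7710) = 0.18572/0.38618 = 0.4809.
Update on result 2 ('positive'): P(H) ← 0.811·0.4809 / (0.811·0.4809 + 0.26·0.5191) = 0.39002/0.52498 = 0.7429.

Posterior P(H) ≈ 0.743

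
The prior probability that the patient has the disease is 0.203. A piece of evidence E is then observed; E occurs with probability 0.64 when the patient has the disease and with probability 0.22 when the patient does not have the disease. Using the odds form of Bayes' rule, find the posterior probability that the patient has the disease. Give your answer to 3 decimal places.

Posterior probability ≈ 0.426

Prior odds = 0.203/(1−0.203) = 0.25471.
Likelihood ratio for E = 0.64/0.22 = 2.9091.
Posterior odds = prior odds × LR = 0.74096.
Posterior probability = odds/(1+odds) = 0.74096/1.7410 = 0.426.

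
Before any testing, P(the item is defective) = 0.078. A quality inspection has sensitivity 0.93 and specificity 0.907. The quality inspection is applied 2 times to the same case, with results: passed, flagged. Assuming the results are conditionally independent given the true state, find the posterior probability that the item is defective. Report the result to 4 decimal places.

Posterior P(H) ≈ 0.0613

With H the event that the item is defective, the joint likelihood of the observed sequence is P(data|H) = 0.07·0.93 = 0.065100 and P(data|¬H) = 0.907·0.093 = 0.084351.
Bayes: P(H|data) = 0.078·0.065100 / (0.078·0.065100 + 0.922·0.084351) = 0.0050778/0.082849 = 0.0613.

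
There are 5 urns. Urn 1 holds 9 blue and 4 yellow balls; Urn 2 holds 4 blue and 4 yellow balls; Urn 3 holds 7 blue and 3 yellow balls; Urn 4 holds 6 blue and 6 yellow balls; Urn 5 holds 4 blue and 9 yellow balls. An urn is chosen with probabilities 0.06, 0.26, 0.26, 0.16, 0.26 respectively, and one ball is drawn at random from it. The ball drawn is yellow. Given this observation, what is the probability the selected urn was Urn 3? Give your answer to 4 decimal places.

Posterior probability ≈ 0.1603

Tabulate prior·likelihood by source: [1] prior 0.06, lik 0.3077, product 0.01846; [2] prior 0.26, lik 0.5, product 0.1300; [3] prior 0.26, lik 0.3, product 0.07800; [4] prior 0.16, lik 0.5, product 0.08000; [5] prior 0.26, lik 0.6923, product 0.1800.
Normalizing constant = 0.48646; the posterior for Urn 3 is its product over the sum, 0.07800/0.48646 = 0.1603.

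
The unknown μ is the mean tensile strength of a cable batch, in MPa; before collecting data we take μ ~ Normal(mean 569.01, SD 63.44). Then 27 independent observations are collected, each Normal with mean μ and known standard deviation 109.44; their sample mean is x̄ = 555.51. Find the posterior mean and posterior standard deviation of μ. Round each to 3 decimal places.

Posterior mean ≈ 556.850; posterior SD ≈ 19.989

With known σ, the Normal prior is conjugate. Weight on the data is w = (n/σ²)/(n/σ² + 1/τ₀²) = 0.00225430/(0.00225430+0.00024847) = 0.90072.
Posterior mean = w·x̄ + (1−w)·μ₀ = 0.90072·555.51 + 0.099278·569.01 = 556.850. Posterior variance = 1/(0.00225430+0.00024847) = 399.557, so SD = 19.989.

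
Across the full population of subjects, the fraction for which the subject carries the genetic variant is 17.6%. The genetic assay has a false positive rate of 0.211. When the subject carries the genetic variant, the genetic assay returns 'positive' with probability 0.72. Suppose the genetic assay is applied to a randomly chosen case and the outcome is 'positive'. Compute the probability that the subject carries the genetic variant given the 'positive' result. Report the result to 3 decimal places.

P(H | E) ≈ 0.422

Let H be the event that the subject carries the genetic variant. P(H) = 0.176, so P(¬H) = 0.824. With E the 'positive' result, P(E|H) = 0.72 and P(E|¬H) = 0.211.
P(E) = 0.72·0.176 + 0.211·0.824 = 0.12672 + 0.17386 = 0.30058.
By Bayes' theorem, P(H|E) = 0.12672 / 0.30058 = 0.422.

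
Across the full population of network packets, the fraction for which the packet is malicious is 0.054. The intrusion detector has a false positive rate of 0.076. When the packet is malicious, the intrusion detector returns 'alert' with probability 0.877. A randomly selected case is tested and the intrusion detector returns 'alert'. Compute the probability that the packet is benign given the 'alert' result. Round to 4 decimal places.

Write H for 'the packet is malicious'. Prior odds H:¬H = 0.054/0.946 = 0.057082. For the 'alert' outcome, the likelihood ratio is 0.877/0.076 = 11.539.
Posterior odds = 0.057082 × 11.539 = 0.65870, so P(H|E) = 0.65870/(1+0.65870) = 0.3971. Then P(¬H|E) = 1 − 0.3971 = 0.6029.

P(¬H | E) ≈ 0.6029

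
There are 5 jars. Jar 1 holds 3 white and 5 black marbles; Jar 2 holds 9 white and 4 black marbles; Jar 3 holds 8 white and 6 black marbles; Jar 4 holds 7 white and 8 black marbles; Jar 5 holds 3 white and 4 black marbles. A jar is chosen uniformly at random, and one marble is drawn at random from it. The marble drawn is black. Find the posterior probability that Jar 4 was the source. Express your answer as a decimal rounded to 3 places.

Posterior probability ≈ 0.216

P(black|Jar 1) = 0.625; P(black|Jar 2) = 0.3077; P(black|Jar 3) = 0.4286; P(black|Jar 4) = 0.5333; P(black|Jar 5) = 0.5714.
Prior × likelihood for each source: 0.2·0.625=0.1250, 0.2·0.3077=0.06154, 0.2·0.4286=0.08571, 0.2·0.5333=0.1067, 0.2·0.5714=0.1143. Summing gives P(black) = 0.49321.
P(Jar 4 | black) = 0.1067 / 0.49321 = 0.216.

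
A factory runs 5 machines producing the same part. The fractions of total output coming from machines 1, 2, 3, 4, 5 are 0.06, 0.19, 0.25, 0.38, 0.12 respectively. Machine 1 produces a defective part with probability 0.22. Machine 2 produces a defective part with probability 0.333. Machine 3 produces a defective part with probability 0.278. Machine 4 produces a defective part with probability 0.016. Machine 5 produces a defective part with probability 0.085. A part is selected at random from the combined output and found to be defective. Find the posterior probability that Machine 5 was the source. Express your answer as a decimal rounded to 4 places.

Posterior probability ≈ 0.0629

P(defective|M1) = 0.22; P(defective|M2) = 0.333; P(defective|M3) = 0.278; P(defective|M4) = 0.016; P(defective|M5) = 0.085.
Prior × likelihood for each source: 0.06·0.22=0.01320, 0.19·0.333=0.06327, 0.25·0.278=0.06950, 0.38·0.016=0.006080, 0.12·0.085=0.01020. Summing gives P(defective) = 0.16225.
P(Machine 5 | defective) = 0.01020 / 0.16225 = 0.0629.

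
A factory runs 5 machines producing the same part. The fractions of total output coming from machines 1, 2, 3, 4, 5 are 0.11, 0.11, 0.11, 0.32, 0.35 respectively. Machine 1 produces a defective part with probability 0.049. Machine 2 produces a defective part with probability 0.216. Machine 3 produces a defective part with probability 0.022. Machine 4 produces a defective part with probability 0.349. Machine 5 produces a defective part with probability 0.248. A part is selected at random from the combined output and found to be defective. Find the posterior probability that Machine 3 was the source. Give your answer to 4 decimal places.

P(defective|M1) = 0.049; P(defective|M2) = 0.216; P(defective|M3) = 0.022; P(defective|M4) = 0.349; P(defective|M5) = 0.248.
Prior × likelihood for each source: 0.11·0.049=0.005390, 0.11·0.216=0.02376, 0.11·0.022=0.002420, 0.32·0.349=0.1117, 0.35·0.248=0.08680. Summing gives P(defective) = 0.23005.
P(Machine 3 | defective) = 0.002420 / 0.23005 = 0.0105.

Posterior probability ≈ 0.0105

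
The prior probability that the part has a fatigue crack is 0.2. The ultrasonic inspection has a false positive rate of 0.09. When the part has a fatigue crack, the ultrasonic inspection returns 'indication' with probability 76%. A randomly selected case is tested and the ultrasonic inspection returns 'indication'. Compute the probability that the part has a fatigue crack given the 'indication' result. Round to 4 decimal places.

Let H be the event that the part has a fatigue crack. P(H) = 0.2, so P(¬H) = 0.8. With E the 'indication' result, P(E|H) = 0.76 and P(E|¬H) = 0.09.
P(E) = 0.76·0.2 + 0.09·0.8 = 0.15200 + 0.072000 = 0.22400.
By Bayes' theorem, P(H|E) = 0.15200 / 0.22400 = 0.6786.

P(H | E) ≈ 0.6786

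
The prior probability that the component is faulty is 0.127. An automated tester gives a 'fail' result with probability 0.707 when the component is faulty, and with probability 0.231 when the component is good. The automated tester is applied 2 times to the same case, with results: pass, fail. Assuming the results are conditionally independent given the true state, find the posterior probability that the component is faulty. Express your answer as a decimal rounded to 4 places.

Posterior P(H) ≈ 0.1450

With H the event that the component is faulty, the joint likelihood of the observed sequence is P(data|H) = 0.293·0.707 = 0.20715 and P(data|¬H) = 0.769·0.231 = 0.17764.
Bayes: P(H|data) = 0.127·0.20715 / (0.127·0.20715 + 0.873·0.17764) = 0.026308/0.18139 = 0.1450.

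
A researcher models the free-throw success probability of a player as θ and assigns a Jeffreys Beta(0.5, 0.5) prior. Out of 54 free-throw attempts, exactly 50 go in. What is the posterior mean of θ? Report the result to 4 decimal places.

Posterior mean ≈ 0.9182

Observing 50 successes and 4 failures updates Beta(0.5, 0.5) by adding the success and failure counts to the two shape parameters: α = 0.5+50 = 50.5, β = 0.5+4 = 4.5.
E[θ | data] = 50.5/(50.5+4.5) = 0.9182.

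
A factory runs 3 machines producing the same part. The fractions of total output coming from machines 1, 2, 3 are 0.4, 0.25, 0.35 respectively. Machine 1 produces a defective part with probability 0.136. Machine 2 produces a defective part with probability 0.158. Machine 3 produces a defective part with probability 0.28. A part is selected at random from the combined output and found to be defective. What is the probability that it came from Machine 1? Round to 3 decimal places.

Tabulate prior·likelihood by source: [1] prior 0.4, lik 0.136, product 0.05440; [2] prior 0.25, lik 0.158, product 0.03950; [3] prior 0.35, lik 0.28, product 0.09800.
Normalizing constant = 0.19190; the posterior for Machine 1 is its product over the sum, 0.05440/0.19190 = 0.283.

Posterior probability ≈ 0.283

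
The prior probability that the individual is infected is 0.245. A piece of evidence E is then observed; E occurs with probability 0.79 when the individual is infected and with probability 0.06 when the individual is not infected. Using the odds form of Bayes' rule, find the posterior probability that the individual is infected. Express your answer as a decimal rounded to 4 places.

Posterior probability ≈ 0.8103

Prior odds = 0.245/(1−0.245) = 0.32450.
Likelihood ratio for E = 0.79/0.06 = 13.167.
Posterior odds = prior odds × LR = 4.2726.
Posterior probability = odds/(1+odds) = 4.2726/5.2726 = 0.8103.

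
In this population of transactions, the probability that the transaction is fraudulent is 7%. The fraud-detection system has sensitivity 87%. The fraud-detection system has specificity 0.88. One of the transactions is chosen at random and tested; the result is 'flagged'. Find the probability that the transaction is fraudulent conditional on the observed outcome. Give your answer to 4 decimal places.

Let H be the event that the transaction is fraudulent. P(H) = 0.07, so P(¬H) = 0.93. With E the 'flagged' result, P(E|H) = 0.87 and P(E|¬H) = 0.12.
P(E) = 0.87·0.07 + 0.12·0.93 = 0.060900 + 0.11160 = 0.17250.
By Bayes' theorem, P(H|E) = 0.060900 / 0.17250 = 0.3530.

P(H | E) ≈ 0.3530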